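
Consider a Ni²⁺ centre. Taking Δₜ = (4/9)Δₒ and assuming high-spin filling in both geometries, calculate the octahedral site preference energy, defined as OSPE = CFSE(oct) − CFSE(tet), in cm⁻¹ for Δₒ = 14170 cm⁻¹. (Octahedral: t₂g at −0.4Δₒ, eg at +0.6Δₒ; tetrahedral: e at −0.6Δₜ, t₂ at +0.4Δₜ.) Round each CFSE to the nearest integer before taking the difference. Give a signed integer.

Ni²⁺: group 10, so d-count = 10 − 2 = 8.
Octahedral high-spin t₂g⁶ eg²: CFSE = -1.2 × 14170 = -17004 cm⁻¹.
Tetrahedral e⁴ t₂⁴ gives -0.8Δₜ = -0.8 × (4/9) × 14170 = -5038 cm⁻¹.
OSPE = -17004 − (-5038) = -11966 cm⁻¹.

-11966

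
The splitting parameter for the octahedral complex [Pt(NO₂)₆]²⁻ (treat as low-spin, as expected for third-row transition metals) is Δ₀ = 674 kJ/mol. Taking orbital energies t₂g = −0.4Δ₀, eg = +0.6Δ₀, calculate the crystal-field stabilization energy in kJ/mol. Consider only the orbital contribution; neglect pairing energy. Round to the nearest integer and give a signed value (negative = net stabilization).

-1618

Each NO₂⁻ contributes -1; 6 × (-1) = -6. With overall charge -2, Pt is in the +4 oxidation state.
Pt sits in group 10; removing 4 electrons leaves Pt⁴⁺ with 10 − 4 = 6 d electrons.
Electron filling gives t₂g⁶ eg⁰.
The orbital stabilization is -2.4Δ₀ = -2.4 × 674 = -1618 kJ/mol.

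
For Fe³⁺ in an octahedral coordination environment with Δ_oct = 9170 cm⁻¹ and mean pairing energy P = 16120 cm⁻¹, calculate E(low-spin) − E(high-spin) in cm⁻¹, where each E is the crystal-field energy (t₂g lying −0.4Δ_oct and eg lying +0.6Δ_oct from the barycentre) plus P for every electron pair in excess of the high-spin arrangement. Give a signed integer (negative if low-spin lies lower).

13900

Fe³⁺: group 8, so d-count = 8 − 3 = 5.
High-spin: t₂g³ eg², CFSE = 0.0Δ_oct = 0 cm⁻¹.
For low-spin the configuration is t₂g⁵ eg⁰: orbital energy -2.0 × 9170 = -18340 cm⁻¹, and 2 additional pairs relative to high-spin add 32240 cm⁻¹, giving 13900 cm⁻¹.
E(LS) − E(HS) = 13900 − (0) = 13900 cm⁻¹.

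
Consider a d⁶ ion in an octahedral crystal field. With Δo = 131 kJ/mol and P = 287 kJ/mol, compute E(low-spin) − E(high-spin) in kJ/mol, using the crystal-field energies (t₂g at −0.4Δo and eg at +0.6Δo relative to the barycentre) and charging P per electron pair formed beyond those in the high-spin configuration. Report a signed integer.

High-spin d⁶ fills as t₂g⁴ eg² with CFSE 4(−0.4) + 2(+0.6) = -0.4Δo = -52 kJ/mol.
For low-spin the configuration is t₂g⁶ eg⁰: orbital energy -2.4 × 131 = -314 kJ/mol, and 2 additional pairs relative to high-spin add 574 kJ/mol, giving 260 kJ/mol.
The difference is 260 − (-52) = 312 kJ/mol, so high-spin lies lower.

312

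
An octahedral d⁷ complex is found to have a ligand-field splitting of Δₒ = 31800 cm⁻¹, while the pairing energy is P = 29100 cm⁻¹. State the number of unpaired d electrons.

1

With Δₒ > P the complex is low-spin.
Filling d⁷ accordingly: t₂g⁶ eg¹.
Unpaired electrons: 1.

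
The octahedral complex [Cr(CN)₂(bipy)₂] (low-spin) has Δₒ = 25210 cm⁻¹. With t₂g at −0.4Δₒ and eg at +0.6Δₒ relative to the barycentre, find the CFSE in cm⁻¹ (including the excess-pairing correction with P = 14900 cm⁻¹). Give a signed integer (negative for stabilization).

-25436

Ligand charges: 2×(-1) from CN⁻ and 2×(+0) from bipy sum to -2; with overall charge +0, Cr is +2.
Group 6 minus oxidation state +2 gives a d⁴ configuration for Cr²⁺.
Configuration: t₂g⁴ eg⁰.
Orbital CFSE = 4(-0.4) + 0(0.6) = -1.6Δₒ = -1.6 × 25210 = -40336 cm⁻¹.
High-spin d⁴ would be t₂g³ eg¹ with 0 pairs; low-spin has 1, so 1 excess pair costs +1P = +14900 cm⁻¹.
Combining: -40336 + 14900 = -25436 cm⁻¹.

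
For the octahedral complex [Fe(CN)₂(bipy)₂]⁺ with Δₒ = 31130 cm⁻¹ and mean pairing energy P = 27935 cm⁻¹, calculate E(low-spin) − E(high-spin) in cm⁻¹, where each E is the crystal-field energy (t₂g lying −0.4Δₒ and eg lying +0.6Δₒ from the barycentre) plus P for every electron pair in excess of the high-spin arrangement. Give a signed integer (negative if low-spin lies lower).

Ligand charges: 2×(-1) from CN⁻ and 2×(+0) from bipy sum to -2; with overall charge +1, Fe is +3.
Fe sits in group 8; removing 3 electrons leaves Fe³⁺ with 8 − 3 = 5 d electrons.
High-spin d⁵ fills as t₂g³ eg² with CFSE 3(−0.4) + 2(+0.6) = 0.0Δₒ = 0 cm⁻¹.
For low-spin the configuration is t₂g⁵ eg⁰: orbital energy -2.0 × 31130 = -62260 cm⁻¹, and 2 additional pairs relative to high-spin add 55870 cm⁻¹, giving -6390 cm⁻¹.
Thus E(LS) − E(HS) = -6390 cm⁻¹.

-6390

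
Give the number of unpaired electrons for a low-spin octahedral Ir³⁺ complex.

0

Ir sits in group 9; removing 3 electrons leaves Ir³⁺ with 9 − 3 = 6 d electrons.
Configuration: t2g^6 e_g^0, giving 0 unpaired electrons.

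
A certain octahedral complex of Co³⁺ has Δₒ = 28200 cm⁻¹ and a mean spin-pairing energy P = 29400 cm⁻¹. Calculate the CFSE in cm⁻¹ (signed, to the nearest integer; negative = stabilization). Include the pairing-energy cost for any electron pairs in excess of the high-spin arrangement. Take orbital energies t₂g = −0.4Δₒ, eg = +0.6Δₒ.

-11280

Group 9 minus oxidation state +3 gives a d⁶ configuration for Co³⁺.
Since Δₒ = 28200 cm⁻¹ < P = 29400 cm⁻¹, the complex adopts the high-spin configuration.
Filling d⁶ accordingly: t₂g⁴ eg².
Orbital CFSE = -0.4Δₒ = -0.4 × 28200 = -11280 cm⁻¹.
High-spin has no excess pairs, so no pairing correction applies.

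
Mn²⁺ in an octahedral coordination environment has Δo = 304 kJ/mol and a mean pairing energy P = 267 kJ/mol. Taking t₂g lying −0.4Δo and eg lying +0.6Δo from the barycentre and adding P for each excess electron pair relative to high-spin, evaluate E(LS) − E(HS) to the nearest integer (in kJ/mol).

Group 7 minus oxidation state +2 gives a d⁵ configuration for Mn²⁺.
High-spin: t₂g³ eg², CFSE = 0.0Δo = 0 kJ/mol.
For low-spin the configuration is t₂g⁵ eg⁰: orbital energy -2.0 × 304 = -608 kJ/mol, and 2 additional pairs relative to high-spin add 534 kJ/mol, giving -74 kJ/mol.
The difference is -74 − (0) = -74 kJ/mol, so low-spin lies lower.

-74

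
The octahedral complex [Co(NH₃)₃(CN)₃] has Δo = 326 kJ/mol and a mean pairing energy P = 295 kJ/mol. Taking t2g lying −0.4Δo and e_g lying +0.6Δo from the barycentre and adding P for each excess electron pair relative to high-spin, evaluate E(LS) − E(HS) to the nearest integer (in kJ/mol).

Ligand charges: 3×(+0) from NH₃ and 3×(-1) from CN⁻ sum to -3; with overall charge +0, Co is +3.
Co sits in group 9; removing 3 electrons leaves Co³⁺ with 9 − 3 = 6 d electrons.
High-spin: t2g^4 e_g^2, CFSE = -0.4Δo = -130 kJ/mol.
Low-spin t2g^6 e_g^0 gives -2.4Δo = -782 kJ/mol, but forming 2 extra pairs costs 2P = 590 kJ/mol, so E(LS) = -782 + 590 = -192 kJ/mol.
Thus E(LS) − E(HS) = -62 kJ/mol.

-62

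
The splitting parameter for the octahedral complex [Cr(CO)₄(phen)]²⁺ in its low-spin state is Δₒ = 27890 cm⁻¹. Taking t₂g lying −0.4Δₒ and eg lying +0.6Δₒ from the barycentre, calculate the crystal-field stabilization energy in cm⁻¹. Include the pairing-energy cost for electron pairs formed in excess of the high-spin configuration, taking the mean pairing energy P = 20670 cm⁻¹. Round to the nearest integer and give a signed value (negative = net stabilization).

-23954

Ligand charges: 4×(+0) from CO and 1×(+0) from phen sum to +0; with overall charge +2, Cr is +2.
Cr is in group 6, so Cr²⁺ is d⁴ (6 − 2 = 4).
Electron filling gives t₂g⁴ eg⁰.
CFSE(orbital) = 4×(-0.4Δₒ) + 0×(0.6Δₒ) = -1.6Δₒ; with Δₒ = 27890 cm⁻¹ that is -44624 cm⁻¹.
Relative to high-spin t₂g³ eg¹ (0 paired), the low-spin configuration has 1 additional pair, contributing +1 × 20670 = +20670 cm⁻¹.
Net CFSE = -44624 + 20670 = -23954 cm⁻¹.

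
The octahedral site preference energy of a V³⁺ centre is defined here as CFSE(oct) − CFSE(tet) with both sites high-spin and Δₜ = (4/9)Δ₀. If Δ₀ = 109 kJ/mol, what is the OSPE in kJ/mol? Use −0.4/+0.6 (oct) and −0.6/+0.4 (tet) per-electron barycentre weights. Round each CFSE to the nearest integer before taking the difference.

-29

V sits in group 5; removing 3 electrons leaves V³⁺ with 5 − 3 = 2 d electrons.
Octahedral (high-spin): t₂g² eg⁰, CFSE = 2(−0.4) + 0(+0.6) = -0.8Δ₀ = -0.8 × 109 = -87 kJ/mol.
Tetrahedral: e² t₂⁰, CFSE = 2(−0.6) + 0(+0.4) = -1.2Δₜ = -1.2 × (4/9) × 109 = -58 kJ/mol.
Subtracting, OSPE = -87 − (-58) = -29 kJ/mol.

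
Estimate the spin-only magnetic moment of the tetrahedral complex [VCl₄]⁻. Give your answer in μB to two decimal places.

Each Cl⁻ contributes -1; 4 × (-1) = -4. With overall charge -1, V is in the +3 oxidation state.
V sits in group 5; removing 3 electrons leaves V³⁺ with 5 − 3 = 2 d electrons.
With tetrahedral geometry the complex is necessarily high-spin.
Configuration: e² t₂⁰ → 2 unpaired electrons.
μ(spin-only) = √[2(2+2)] = √8 ≈ 2.83 μB.

2.83 μB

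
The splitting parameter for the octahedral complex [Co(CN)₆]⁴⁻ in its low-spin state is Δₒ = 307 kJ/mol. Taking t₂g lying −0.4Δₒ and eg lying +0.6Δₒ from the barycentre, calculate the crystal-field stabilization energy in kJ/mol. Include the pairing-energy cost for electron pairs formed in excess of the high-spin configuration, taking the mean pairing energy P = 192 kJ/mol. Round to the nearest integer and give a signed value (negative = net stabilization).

-361

Each CN⁻ contributes -1; 6 × (-1) = -6. With overall charge -4, Co is in the +2 oxidation state.
Co is in group 9, so Co²⁺ is d⁷ (9 − 2 = 7).
The d⁷ electrons fill as t₂g⁶ eg¹.
The orbital stabilization is -1.8Δₒ = -1.8 × 307 = -553 kJ/mol.
Relative to high-spin t₂g⁵ eg² (2 paired), the low-spin configuration has 1 additional pair, contributing +1 × 192 = +192 kJ/mol.
Combining: -553 + 192 = -361 kJ/mol.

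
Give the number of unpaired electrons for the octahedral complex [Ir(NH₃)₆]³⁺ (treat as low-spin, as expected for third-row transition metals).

0

NH₃ is neutral, so the +3 overall charge sits on Ir: oxidation state +3.
Group 9 minus oxidation state +3 gives a d⁶ configuration for Ir³⁺.
Configuration: t2g^6 e_g^0, giving 0 unpaired electrons.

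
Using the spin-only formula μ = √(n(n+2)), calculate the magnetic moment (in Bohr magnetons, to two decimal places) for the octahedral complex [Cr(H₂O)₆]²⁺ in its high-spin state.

4.90 Bohr magnetons

H₂O is neutral, so the +2 overall charge sits on Cr: oxidation state +2.
Cr is in group 6, so Cr²⁺ is d⁴ (6 − 2 = 4).
Configuration: t₂g³ eg¹ → 4 unpaired electrons.
μ(spin-only) = √[4(4+2)] = √24 ≈ 4.90 Bohr magnetons.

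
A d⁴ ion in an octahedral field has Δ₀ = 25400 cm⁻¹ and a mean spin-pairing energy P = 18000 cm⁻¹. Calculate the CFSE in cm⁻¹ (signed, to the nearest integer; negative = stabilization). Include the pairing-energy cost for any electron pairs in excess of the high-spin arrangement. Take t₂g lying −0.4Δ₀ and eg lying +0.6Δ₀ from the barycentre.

Δ₀ > P, so pairing is preferred: the ground state is low-spin.
Configuration: t₂g⁴ eg⁰.
Orbital CFSE = -1.6Δ₀ = -1.6 × 25400 = -40640 cm⁻¹.
Excess pairs vs high-spin: 1 − 0 = 1; pairing cost = +18000 cm⁻¹.
Net CFSE = -40640 + 18000 = -22640 cm⁻¹.

-22640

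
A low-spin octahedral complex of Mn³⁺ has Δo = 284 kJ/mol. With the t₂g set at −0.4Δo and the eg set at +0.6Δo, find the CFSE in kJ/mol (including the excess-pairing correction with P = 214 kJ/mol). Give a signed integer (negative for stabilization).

-240

Mn is in group 7, so Mn³⁺ is d⁴ (7 − 3 = 4).
Electron filling gives t₂g⁴ eg⁰.
CFSE(orbital) = 4×(-0.4Δo) + 0×(0.6Δo) = -1.6Δo; with Δo = 284 kJ/mol that is -454 kJ/mol.
High-spin d⁴ would be t₂g³ eg¹ with 0 pairs; low-spin has 1, so 1 excess pair costs +1P = +214 kJ/mol.
Net CFSE = -454 + 214 = -240 kJ/mol.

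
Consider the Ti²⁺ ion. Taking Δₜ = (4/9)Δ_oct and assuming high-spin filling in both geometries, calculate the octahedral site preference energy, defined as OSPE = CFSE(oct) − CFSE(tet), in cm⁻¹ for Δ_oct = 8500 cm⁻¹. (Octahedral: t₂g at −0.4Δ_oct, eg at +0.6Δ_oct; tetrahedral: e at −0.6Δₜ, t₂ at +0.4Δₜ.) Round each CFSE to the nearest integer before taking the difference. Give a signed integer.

Group 4 minus oxidation state +2 gives a d² configuration for Ti²⁺.
Octahedral high-spin t₂g² eg⁰: CFSE = -0.8 × 8500 = -6800 cm⁻¹.
In a tetrahedral site the filling is e² t₂⁰: CFSE(tet) = -1.2Δₜ = -1.2 × (4/9)(8500) = -4533 cm⁻¹.
Subtracting, OSPE = -6800 − (-4533) = -2267 cm⁻¹.

-2267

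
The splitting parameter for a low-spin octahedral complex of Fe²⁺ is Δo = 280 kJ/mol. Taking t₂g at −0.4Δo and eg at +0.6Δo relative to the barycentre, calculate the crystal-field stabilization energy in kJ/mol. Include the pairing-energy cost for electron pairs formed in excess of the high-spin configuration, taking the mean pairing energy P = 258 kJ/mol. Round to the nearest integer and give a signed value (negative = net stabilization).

Fe²⁺: group 8, so d-count = 8 − 2 = 6.
Configuration: t₂g⁶ eg⁰.
The orbital stabilization is -2.4Δo = -2.4 × 280 = -672 kJ/mol.
Pairing penalty: 3 pairs vs 1 in the high-spin reference → 2 extra × P = 516 kJ/mol.
Overall CFSE = -672 + 516 = -156 kJ/mol.

-156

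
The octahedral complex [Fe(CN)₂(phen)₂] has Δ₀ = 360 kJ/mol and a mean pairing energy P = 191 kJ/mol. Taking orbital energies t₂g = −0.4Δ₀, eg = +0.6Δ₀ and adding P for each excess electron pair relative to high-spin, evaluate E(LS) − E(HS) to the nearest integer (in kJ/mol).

Ligand charges: 2×(-1) from CN⁻ and 2×(+0) from phen sum to -2; with overall charge +0, Fe is +2.
Fe sits in group 8; removing 2 electrons leaves Fe²⁺ with 8 − 2 = 6 d electrons.
In the high-spin limit (t₂g⁴ eg²) the orbital term is -0.4Δ₀ = -144 kJ/mol, with no excess pairing.
Low-spin: t₂g⁶ eg⁰, orbital CFSE = -2.4Δ₀ = -864 kJ/mol; plus 2 excess pairs × P = +382 kJ/mol; total -482 kJ/mol.
The difference is -482 − (-144) = -338 kJ/mol, so low-spin lies lower.

-338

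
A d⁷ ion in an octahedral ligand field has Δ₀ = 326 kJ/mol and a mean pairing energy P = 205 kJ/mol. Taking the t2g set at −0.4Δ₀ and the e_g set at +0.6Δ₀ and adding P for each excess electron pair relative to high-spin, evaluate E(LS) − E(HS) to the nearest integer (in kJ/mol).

-121

In the high-spin limit (t2g^5 e_g^2) the orbital term is -0.8Δ₀ = -261 kJ/mol, with no excess pairing.
Low-spin t2g^6 e_g^1 gives -1.8Δ₀ = -587 kJ/mol, but forming 1 extra pair costs 1P = 205 kJ/mol, so E(LS) = -587 + 205 = -382 kJ/mol.
E(LS) − E(HS) = -382 − (-261) = -121 kJ/mol.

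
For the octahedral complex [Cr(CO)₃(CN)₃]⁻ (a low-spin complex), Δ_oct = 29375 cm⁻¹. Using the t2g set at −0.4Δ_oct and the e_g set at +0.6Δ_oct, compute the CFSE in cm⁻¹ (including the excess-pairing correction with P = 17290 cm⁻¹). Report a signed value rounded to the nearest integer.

Ligand charges: 3×(+0) from CO and 3×(-1) from CN⁻ sum to -3; with overall charge -1, Cr is +2.
Cr²⁺: group 6, so d-count = 6 − 2 = 4.
The d⁴ electrons fill as t2g^4 e_g^0.
The orbital stabilization is -1.6Δ_oct = -1.6 × 29375 = -47000 cm⁻¹.
Pairing penalty: 1 pair vs 0 in the high-spin reference → 1 extra × P = 17290 cm⁻¹.
Combining: -47000 + 17290 = -29710 cm⁻¹.

-29710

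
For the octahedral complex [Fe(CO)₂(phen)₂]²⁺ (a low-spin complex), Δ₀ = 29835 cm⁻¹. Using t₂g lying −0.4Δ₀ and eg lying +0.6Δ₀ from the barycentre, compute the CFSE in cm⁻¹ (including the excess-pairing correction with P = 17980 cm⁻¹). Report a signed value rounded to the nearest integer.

Ligand charges: 2×(+0) from CO and 2×(+0) from phen sum to +0; with overall charge +2, Fe is +2.
Fe sits in group 8; removing 2 electrons leaves Fe²⁺ with 8 − 2 = 6 d electrons.
Configuration: t₂g⁶ eg⁰.
The orbital stabilization is -2.4Δ₀ = -2.4 × 29835 = -71604 cm⁻¹.
Relative to high-spin t₂g⁴ eg² (1 paired), the low-spin configuration has 2 additional pairs, contributing +2 × 17980 = +35960 cm⁻¹.
Combining: -71604 + 35960 = -35644 cm⁻¹.

-35644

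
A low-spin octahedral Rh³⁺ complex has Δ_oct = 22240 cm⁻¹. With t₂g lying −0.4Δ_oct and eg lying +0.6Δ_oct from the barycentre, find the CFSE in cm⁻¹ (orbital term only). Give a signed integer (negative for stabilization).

Group 9 minus oxidation state +3 gives a d⁶ configuration for Rh³⁺.
Configuration: t₂g⁶ eg⁰.
CFSE(orbital) = 6×(-0.4Δ_oct) + 0×(0.6Δ_oct) = -2.4Δ_oct; with Δ_oct = 22240 cm⁻¹ that is -53376 cm⁻¹.

-53376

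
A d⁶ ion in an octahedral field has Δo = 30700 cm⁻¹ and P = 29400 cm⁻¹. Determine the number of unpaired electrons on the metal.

0

Δo > P, so pairing is preferred: the ground state is low-spin.
That gives t2g^6 e_g^0.
Unpaired electrons: 0.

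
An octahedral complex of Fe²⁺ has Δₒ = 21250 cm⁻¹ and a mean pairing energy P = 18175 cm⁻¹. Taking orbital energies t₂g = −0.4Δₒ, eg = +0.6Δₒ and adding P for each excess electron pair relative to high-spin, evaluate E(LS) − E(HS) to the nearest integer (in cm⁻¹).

Fe is in group 8, so Fe²⁺ is d⁶ (8 − 2 = 6).
In the high-spin limit (t₂g⁴ eg²) the orbital term is -0.4Δₒ = -8500 cm⁻¹, with no excess pairing.
Low-spin: t₂g⁶ eg⁰, orbital CFSE = -2.4Δₒ = -51000 cm⁻¹; plus 2 excess pairs × P = +36350 cm⁻¹; total -14650 cm⁻¹.
Thus E(LS) − E(HS) = -6150 cm⁻¹.

-6150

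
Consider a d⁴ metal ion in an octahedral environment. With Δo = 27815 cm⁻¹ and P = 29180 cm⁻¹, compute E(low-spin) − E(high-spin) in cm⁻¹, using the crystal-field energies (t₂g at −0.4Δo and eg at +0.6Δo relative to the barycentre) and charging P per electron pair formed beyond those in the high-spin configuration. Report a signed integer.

High-spin: t₂g³ eg¹, CFSE = -0.6Δo = -16689 cm⁻¹.
Low-spin: t₂g⁴ eg⁰, orbital CFSE = -1.6Δo = -44504 cm⁻¹; plus 1 excess pair × P = +29180 cm⁻¹; total -15324 cm⁻¹.
E(LS) − E(HS) = -15324 − (-16689) = 1365 cm⁻¹.

1365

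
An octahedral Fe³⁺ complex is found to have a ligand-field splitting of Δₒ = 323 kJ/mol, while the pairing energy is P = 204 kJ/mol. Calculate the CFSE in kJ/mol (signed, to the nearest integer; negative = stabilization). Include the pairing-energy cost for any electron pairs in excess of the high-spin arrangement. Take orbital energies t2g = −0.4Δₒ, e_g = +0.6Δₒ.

Fe is in group 8, so Fe³⁺ is d⁵ (8 − 3 = 5).
Δₒ > P, so pairing is preferred: the ground state is low-spin.
Configuration: t2g^5 e_g^0.
Orbital CFSE = -2.0Δₒ = -2.0 × 323 = -646 kJ/mol.
Excess pairs vs high-spin: 2 − 0 = 2; pairing cost = +408 kJ/mol.
Net CFSE = -646 + 408 = -238 kJ/mol.

-238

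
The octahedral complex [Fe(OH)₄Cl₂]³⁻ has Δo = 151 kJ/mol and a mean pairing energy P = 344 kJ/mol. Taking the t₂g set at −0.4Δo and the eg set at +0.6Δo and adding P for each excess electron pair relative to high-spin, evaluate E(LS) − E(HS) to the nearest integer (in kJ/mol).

Ligand charges: 4×(-1) from OH⁻ and 2×(-1) from Cl⁻ sum to -6; with overall charge -3, Fe is +3.
Fe³⁺: group 8, so d-count = 8 − 3 = 5.
In the high-spin limit (t₂g³ eg²) the orbital term is 0.0Δo = 0 kJ/mol, with no excess pairing.
For low-spin the configuration is t₂g⁵ eg⁰: orbital energy -2.0 × 151 = -302 kJ/mol, and 2 additional pairs relative to high-spin add 688 kJ/mol, giving 386 kJ/mol.
The difference is 386 − (0) = 386 kJ/mol, so high-spin lies lower.

386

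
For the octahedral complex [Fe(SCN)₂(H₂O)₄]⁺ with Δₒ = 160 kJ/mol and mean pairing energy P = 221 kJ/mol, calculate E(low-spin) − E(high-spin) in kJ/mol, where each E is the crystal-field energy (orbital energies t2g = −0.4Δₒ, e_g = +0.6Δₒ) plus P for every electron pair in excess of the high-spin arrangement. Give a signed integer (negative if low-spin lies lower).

122

Ligand charges: 2×(-1) from SCN⁻ and 4×(+0) from H₂O sum to -2; with overall charge +1, Fe is +3.
Fe sits in group 8; removing 3 electrons leaves Fe³⁺ with 8 − 3 = 5 d electrons.
High-spin d⁵ fills as t2g^3 e_g^2 with CFSE 3(−0.4) + 2(+0.6) = 0.0Δₒ = 0 kJ/mol.
Low-spin t2g^5 e_g^0 gives -2.0Δₒ = -320 kJ/mol, but forming 2 extra pairs costs 2P = 442 kJ/mol, so E(LS) = -320 + 442 = 122 kJ/mol.
E(LS) − E(HS) = 122 − (0) = 122 kJ/mol.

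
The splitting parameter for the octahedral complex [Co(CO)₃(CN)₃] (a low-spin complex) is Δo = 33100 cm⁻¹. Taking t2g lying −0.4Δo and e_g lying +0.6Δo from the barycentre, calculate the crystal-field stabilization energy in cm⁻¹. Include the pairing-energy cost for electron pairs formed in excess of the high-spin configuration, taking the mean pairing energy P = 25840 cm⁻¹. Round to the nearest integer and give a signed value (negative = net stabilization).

-27760

Ligand charges: 3×(+0) from CO and 3×(-1) from CN⁻ sum to -3; with overall charge +0, Co is +3.
Co sits in group 9; removing 3 electrons leaves Co³⁺ with 9 − 3 = 6 d electrons.
Configuration: t2g^6 e_g^0.
The orbital stabilization is -2.4Δo = -2.4 × 33100 = -79440 cm⁻¹.
Relative to high-spin t2g^4 e_g^2 (1 paired), the low-spin configuration has 2 additional pairs, contributing +2 × 25840 = +51680 cm⁻¹.
Overall CFSE = -79440 + 51680 = -27760 cm⁻¹.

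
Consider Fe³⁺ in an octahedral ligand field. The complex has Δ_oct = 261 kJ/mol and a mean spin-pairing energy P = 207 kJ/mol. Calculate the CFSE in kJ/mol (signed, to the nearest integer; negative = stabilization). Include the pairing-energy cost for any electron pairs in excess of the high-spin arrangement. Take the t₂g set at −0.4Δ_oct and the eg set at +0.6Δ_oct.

Fe sits in group 8; removing 3 electrons leaves Fe³⁺ with 8 − 3 = 5 d electrons.
Since Δ_oct = 261 kJ/mol > P = 207 kJ/mol, the complex adopts the low-spin configuration.
Configuration: t₂g⁵ eg⁰.
Orbital CFSE = -2.0Δ_oct = -2.0 × 261 = -522 kJ/mol.
Excess pairs vs high-spin: 2 − 0 = 2; pairing cost = +414 kJ/mol.
Net CFSE = -522 + 414 = -108 kJ/mol.

-108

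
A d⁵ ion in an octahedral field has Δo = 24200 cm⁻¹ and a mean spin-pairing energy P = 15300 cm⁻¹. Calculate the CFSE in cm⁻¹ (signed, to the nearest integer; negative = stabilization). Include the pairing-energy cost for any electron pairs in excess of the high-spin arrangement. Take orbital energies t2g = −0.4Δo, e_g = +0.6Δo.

With Δo > P the complex is low-spin.
Filling d⁵ accordingly: t2g^5 e_g^0.
Orbital CFSE = -2.0Δo = -2.0 × 24200 = -48400 cm⁻¹.
Excess pairs vs high-spin: 2 − 0 = 2; pairing cost = +30600 cm⁻¹.
Net CFSE = -48400 + 30600 = -17800 cm⁻¹.

-17800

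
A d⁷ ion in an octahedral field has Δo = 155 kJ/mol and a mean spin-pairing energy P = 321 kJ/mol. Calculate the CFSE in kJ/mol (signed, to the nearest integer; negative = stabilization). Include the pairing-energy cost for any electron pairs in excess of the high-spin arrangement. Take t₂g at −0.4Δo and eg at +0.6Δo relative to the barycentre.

Here Δo < P (155 < 321), so the high-spin state is favoured.
Configuration: t₂g⁵ eg².
Orbital CFSE = -0.8Δo = -0.8 × 155 = -124 kJ/mol.
High-spin has no excess pairs, so no pairing correction applies.

-124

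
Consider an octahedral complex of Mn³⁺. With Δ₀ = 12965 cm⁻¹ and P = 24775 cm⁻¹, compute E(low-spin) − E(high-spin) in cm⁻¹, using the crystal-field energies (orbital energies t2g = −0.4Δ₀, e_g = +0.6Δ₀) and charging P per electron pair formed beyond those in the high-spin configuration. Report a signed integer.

11810

Mn sits in group 7; removing 3 electrons leaves Mn³⁺ with 7 − 3 = 4 d electrons.
In the high-spin limit (t2g^3 e_g^1) the orbital term is -0.6Δ₀ = -7779 cm⁻¹, with no excess pairing.
Low-spin: t2g^4 e_g^0, orbital CFSE = -1.6Δ₀ = -20744 cm⁻¹; plus 1 excess pair × P = +24775 cm⁻¹; total 4031 cm⁻¹.
E(LS) − E(HS) = 4031 − (-7779) = 11810 cm⁻¹.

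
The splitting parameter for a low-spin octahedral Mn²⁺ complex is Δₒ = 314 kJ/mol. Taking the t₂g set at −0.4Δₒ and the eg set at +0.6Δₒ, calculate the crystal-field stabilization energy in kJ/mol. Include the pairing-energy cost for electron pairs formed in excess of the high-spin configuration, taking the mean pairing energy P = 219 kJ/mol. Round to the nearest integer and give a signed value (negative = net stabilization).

Mn²⁺: group 7, so d-count = 7 − 2 = 5.
Configuration: t₂g⁵ eg⁰.
CFSE(orbital) = 5×(-0.4Δₒ) + 0×(0.6Δₒ) = -2.0Δₒ; with Δₒ = 314 kJ/mol that is -628 kJ/mol.
Pairing penalty: 2 pairs vs 0 in the high-spin reference → 2 extra × P = 438 kJ/mol.
Overall CFSE = -628 + 438 = -190 kJ/mol.

-190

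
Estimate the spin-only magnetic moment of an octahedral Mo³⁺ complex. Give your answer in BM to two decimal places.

3.87 BM

Mo³⁺: group 6, so d-count = 6 − 3 = 3.
Configuration: t₂g³ eg⁰ → 3 unpaired electrons.
μ(spin-only) = √[3(3+2)] = √15 ≈ 3.87 BM.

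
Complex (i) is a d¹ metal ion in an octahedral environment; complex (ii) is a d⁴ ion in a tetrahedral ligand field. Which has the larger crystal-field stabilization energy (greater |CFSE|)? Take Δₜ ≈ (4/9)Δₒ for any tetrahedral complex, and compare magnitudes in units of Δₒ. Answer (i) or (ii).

(i)

(i): For octahedral d¹ the high- and low-spin configurations coincide; t₂g¹ eg⁰, CFSE = -0.4Δₒ.
(ii): Tetrahedral fields are weak (Δₜ ≈ 4/9 Δₒ), so electrons fill high-spin; e² t₂², CFSE = -0.4Δₜ ≈ -0.18Δₒ.
So (i) has the larger |CFSE|.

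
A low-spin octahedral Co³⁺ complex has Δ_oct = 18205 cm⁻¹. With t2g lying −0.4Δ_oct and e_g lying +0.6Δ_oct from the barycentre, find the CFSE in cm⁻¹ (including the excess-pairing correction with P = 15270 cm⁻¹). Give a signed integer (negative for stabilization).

Co sits in group 9; removing 3 electrons leaves Co³⁺ with 9 − 3 = 6 d electrons.
The d⁶ electrons fill as t2g^6 e_g^0.
Orbital CFSE = 6(-0.4) + 0(0.6) = -2.4Δ_oct = -2.4 × 18205 = -43692 cm⁻¹.
Relative to high-spin t2g^4 e_g^2 (1 paired), the low-spin configuration has 2 additional pairs, contributing +2 × 15270 = +30540 cm⁻¹.
Combining: -43692 + 30540 = -13152 cm⁻¹.

-13152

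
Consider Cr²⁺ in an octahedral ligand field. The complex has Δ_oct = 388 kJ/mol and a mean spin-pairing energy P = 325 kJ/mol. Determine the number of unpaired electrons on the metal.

2

Group 6 minus oxidation state +2 gives a d⁴ configuration for Cr²⁺.
Here Δ_oct > P (388 > 325), so the low-spin state is favoured.
That gives t₂g⁴ eg⁰.
Unpaired electrons: 2.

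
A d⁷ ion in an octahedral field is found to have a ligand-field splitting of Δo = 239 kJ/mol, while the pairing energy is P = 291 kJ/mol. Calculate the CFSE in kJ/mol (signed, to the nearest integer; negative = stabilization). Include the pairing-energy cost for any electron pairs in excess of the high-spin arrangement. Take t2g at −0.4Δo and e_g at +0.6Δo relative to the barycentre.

-191

With Δo < P the complex is high-spin.
That gives t2g^5 e_g^2.
Orbital CFSE = -0.8Δo = -0.8 × 239 = -191 kJ/mol.
High-spin has no excess pairs, so no pairing correction applies.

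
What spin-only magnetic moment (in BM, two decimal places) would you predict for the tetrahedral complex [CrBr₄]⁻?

3.87 BM

Each Br⁻ contributes -1; 4 × (-1) = -4. With overall charge -1, Cr is in the +3 oxidation state.
Cr is in group 6, so Cr³⁺ is d³ (6 − 3 = 3).
Tetrahedral fields are weak (Δₜ ≈ 4/9 Δₒ), so electrons fill high-spin.
Configuration: e² t₂¹ → 3 unpaired electrons.
μ(spin-only) = √[3(3+2)] = √15 ≈ 3.87 BM.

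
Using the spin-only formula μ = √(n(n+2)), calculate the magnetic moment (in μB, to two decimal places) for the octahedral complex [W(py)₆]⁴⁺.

py is neutral, so the +4 overall charge sits on W: oxidation state +4.
W sits in group 6; removing 4 electrons leaves W⁴⁺ with 6 − 4 = 2 d electrons.
For octahedral d² the high- and low-spin configurations coincide.
Configuration: t₂g² eg⁰ → 2 unpaired electrons.
μ(spin-only) = √[2(2+2)] = √8 ≈ 2.83 μB.

2.83 μB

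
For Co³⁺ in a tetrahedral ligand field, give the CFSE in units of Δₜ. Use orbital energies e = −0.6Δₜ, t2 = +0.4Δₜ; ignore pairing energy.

-0.6 Δₜ

Co³⁺: group 9, so d-count = 9 − 3 = 6.
Tetrahedral fields are weak (Δₜ ≈ 4/9 Δₒ), so electrons fill high-spin.
Configuration: e^3 t2^3.
CFSE = 3(-0.6Δₜ) + 3(0.4Δₜ) = -1.8Δₜ + 1.2Δₜ = -0.6Δₜ.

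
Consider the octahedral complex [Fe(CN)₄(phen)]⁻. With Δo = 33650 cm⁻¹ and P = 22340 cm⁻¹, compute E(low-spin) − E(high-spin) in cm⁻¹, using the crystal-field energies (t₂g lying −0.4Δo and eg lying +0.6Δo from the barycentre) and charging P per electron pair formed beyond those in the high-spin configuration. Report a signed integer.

-22620

Ligand charges: 4×(-1) from CN⁻ and 1×(+0) from phen sum to -4; with overall charge -1, Fe is +3.
Fe³⁺: group 8, so d-count = 8 − 3 = 5.
High-spin d⁵ fills as t₂g³ eg² with CFSE 3(−0.4) + 2(+0.6) = 0.0Δo = 0 cm⁻¹.
For low-spin the configuration is t₂g⁵ eg⁰: orbital energy -2.0 × 33650 = -67300 cm⁻¹, and 2 additional pairs relative to high-spin add 44680 cm⁻¹, giving -22620 cm⁻¹.
Thus E(LS) − E(HS) = -22620 cm⁻¹.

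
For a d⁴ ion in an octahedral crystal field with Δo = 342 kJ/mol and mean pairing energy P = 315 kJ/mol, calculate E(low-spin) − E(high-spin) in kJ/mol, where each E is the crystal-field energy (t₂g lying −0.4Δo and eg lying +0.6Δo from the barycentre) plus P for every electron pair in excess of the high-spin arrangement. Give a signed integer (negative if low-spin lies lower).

-27

High-spin: t₂g³ eg¹, CFSE = -0.6Δo = -205 kJ/mol.
For low-spin the configuration is t₂g⁴ eg⁰: orbital energy -1.6 × 342 = -547 kJ/mol, and 1 additional pair relative to high-spin adds 315 kJ/mol, giving -232 kJ/mol.
Thus E(LS) − E(HS) = -27 kJ/mol.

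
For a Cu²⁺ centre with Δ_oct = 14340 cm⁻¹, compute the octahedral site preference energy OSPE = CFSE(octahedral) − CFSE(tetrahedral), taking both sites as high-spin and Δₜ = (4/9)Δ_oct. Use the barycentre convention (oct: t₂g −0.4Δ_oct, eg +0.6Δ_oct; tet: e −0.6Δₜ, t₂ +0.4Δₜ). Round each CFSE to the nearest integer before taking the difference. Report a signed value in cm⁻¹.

-6055

Cu is in group 11, so Cu²⁺ is d⁹ (11 − 2 = 9).
In an octahedral site d⁹ (HS) is t₂g⁶ eg³, giving CFSE(oct) = -0.6Δ_oct = -8604 cm⁻¹.
Tetrahedral: e⁴ t₂⁵, CFSE = 4(−0.6) + 5(+0.4) = -0.4Δₜ = -0.4 × (4/9) × 14340 = -2549 cm⁻¹.
OSPE = -8604 − (-2549) = -6055 cm⁻¹.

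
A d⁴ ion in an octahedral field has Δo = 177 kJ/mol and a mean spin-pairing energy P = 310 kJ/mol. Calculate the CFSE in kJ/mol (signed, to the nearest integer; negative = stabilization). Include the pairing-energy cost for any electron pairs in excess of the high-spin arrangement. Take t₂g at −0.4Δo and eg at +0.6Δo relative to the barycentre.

With Δo < P the complex is high-spin.
That gives t₂g³ eg¹.
Orbital CFSE = -0.6Δo = -0.6 × 177 = -106 kJ/mol.
High-spin has no excess pairs, so no pairing correction applies.

-106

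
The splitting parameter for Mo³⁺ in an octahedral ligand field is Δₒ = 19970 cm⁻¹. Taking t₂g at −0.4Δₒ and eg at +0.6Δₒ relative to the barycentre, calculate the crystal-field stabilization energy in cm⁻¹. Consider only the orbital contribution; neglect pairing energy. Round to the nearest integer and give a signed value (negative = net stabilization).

-23964

Mo³⁺: group 6, so d-count = 6 − 3 = 3.
Electron filling gives t₂g³ eg⁰.
CFSE(orbital) = 3×(-0.4Δₒ) + 0×(0.6Δₒ) = -1.2Δₒ; with Δₒ = 19970 cm⁻¹ that is -23964 cm⁻¹.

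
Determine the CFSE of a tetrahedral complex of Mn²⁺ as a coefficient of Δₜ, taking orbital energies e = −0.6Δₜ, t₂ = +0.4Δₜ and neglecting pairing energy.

0.0 Δₜ

Mn is in group 7, so Mn²⁺ is d⁵ (7 − 2 = 5).
Tetrahedral fields are weak (Δₜ ≈ 4/9 Δₒ), so electrons fill high-spin.
Configuration: e² t₂³.
CFSE = 2(-0.6Δₜ) + 3(0.4Δₜ) = -1.2Δₜ + 1.2Δₜ = 0.0Δₜ.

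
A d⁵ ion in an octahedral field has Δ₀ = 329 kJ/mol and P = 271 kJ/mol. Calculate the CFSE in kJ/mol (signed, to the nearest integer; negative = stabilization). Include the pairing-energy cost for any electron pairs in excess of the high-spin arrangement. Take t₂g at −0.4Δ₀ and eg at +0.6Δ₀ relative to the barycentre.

-116

With Δ₀ > P the complex is low-spin.
Configuration: t₂g⁵ eg⁰.
Orbital CFSE = -2.0Δ₀ = -2.0 × 329 = -658 kJ/mol.
Excess pairs vs high-spin: 2 − 0 = 2; pairing cost = +542 kJ/mol.
Net CFSE = -658 + 542 = -116 kJ/mol.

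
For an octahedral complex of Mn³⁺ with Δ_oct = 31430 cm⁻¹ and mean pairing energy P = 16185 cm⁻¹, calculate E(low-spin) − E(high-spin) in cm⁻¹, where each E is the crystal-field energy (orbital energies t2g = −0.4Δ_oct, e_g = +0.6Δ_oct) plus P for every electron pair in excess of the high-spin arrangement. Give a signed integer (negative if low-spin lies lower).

-15245

Mn sits in group 7; removing 3 electrons leaves Mn³⁺ with 7 − 3 = 4 d electrons.
High-spin: t2g^3 e_g^1, CFSE = -0.6Δ_oct = -18858 cm⁻¹.
Low-spin t2g^4 e_g^0 gives -1.6Δ_oct = -50288 cm⁻¹, but forming 1 extra pair costs 1P = 16185 cm⁻¹, so E(LS) = -50288 + 16185 = -34103 cm⁻¹.
The difference is -34103 − (-18858) = -15245 cm⁻¹, so low-spin lies lower.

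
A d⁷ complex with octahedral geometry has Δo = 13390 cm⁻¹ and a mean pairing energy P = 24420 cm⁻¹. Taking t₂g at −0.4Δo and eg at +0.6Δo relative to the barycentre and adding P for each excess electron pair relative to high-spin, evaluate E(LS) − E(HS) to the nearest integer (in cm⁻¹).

11030

High-spin: t₂g⁵ eg², CFSE = -0.8Δo = -10712 cm⁻¹.
Low-spin t₂g⁶ eg¹ gives -1.8Δo = -24102 cm⁻¹, but forming 1 extra pair costs 1P = 24420 cm⁻¹, so E(LS) = -24102 + 24420 = 318 cm⁻¹.
Thus E(LS) − E(HS) = 11030 cm⁻¹.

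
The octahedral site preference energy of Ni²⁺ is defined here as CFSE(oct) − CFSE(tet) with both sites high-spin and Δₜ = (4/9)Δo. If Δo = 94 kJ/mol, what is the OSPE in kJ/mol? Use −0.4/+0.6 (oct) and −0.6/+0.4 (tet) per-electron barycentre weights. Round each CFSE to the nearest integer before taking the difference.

Group 10 minus oxidation state +2 gives a d⁸ configuration for Ni²⁺.
In an octahedral site d⁸ (HS) is t2g^6 e_g^2, giving CFSE(oct) = -1.2Δo = -113 kJ/mol.
In a tetrahedral site the filling is e^4 t2^4: CFSE(tet) = -0.8Δₜ = -0.8 × (4/9)(94) = -33 kJ/mol.
OSPE = CFSE(oct) − CFSE(tet) = -113 − (-33) = -80 kJ/mol.

-80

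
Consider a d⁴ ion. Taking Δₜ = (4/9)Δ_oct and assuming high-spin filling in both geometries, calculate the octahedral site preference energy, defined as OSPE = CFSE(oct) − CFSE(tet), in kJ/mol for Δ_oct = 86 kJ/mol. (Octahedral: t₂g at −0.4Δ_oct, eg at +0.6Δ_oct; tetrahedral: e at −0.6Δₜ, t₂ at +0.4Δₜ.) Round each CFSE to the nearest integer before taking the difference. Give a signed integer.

-37

Octahedral (high-spin): t₂g³ eg¹, CFSE = 3(−0.4) + 1(+0.6) = -0.6Δ_oct = -0.6 × 86 = -52 kJ/mol.
In a tetrahedral site the filling is e² t₂²: CFSE(tet) = -0.4Δₜ = -0.4 × (4/9)(86) = -15 kJ/mol.
Subtracting, OSPE = -52 − (-15) = -37 kJ/mol.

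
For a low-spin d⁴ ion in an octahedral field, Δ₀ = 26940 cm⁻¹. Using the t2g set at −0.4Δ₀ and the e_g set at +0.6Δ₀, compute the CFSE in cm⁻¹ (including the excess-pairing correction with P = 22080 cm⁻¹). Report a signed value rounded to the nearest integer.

Configuration: t2g^4 e_g^0.
CFSE(orbital) = 4×(-0.4Δ₀) + 0×(0.6Δ₀) = -1.6Δ₀; with Δ₀ = 26940 cm⁻¹ that is -43104 cm⁻¹.
High-spin d⁴ would be t2g^3 e_g^1 with 0 pairs; low-spin has 1, so 1 excess pair costs +1P = +22080 cm⁻¹.
Combining: -43104 + 22080 = -21024 cm⁻¹.

-21024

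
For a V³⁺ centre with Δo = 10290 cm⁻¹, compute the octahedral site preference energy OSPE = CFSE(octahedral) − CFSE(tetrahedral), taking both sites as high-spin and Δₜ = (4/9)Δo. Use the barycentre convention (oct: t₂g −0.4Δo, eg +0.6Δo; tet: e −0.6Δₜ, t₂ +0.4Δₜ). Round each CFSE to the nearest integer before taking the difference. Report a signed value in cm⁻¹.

-2744

V is in group 5, so V³⁺ is d² (5 − 3 = 2).
Octahedral (high-spin): t₂g² eg⁰, CFSE = 2(−0.4) + 0(+0.6) = -0.8Δo = -0.8 × 10290 = -8232 cm⁻¹.
In a tetrahedral site the filling is e² t₂⁰: CFSE(tet) = -1.2Δₜ = -1.2 × (4/9)(10290) = -5488 cm⁻¹.
OSPE = -8232 − (-5488) = -2744 cm⁻¹.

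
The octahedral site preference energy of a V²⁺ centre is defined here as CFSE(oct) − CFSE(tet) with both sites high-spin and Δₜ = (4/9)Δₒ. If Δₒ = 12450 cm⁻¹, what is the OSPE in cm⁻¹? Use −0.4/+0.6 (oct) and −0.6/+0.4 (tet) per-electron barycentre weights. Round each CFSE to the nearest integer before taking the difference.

-10513

V²⁺: group 5, so d-count = 5 − 2 = 3.
Octahedral (high-spin): t2g^3 e_g^0, CFSE = 3(−0.4) + 0(+0.6) = -1.2Δₒ = -1.2 × 12450 = -14940 cm⁻¹.
Tetrahedral: e^2 t2^1, CFSE = 2(−0.6) + 1(+0.4) = -0.8Δₜ = -0.8 × (4/9) × 12450 = -4427 cm⁻¹.
OSPE = -14940 − (-4427) = -10513 cm⁻¹.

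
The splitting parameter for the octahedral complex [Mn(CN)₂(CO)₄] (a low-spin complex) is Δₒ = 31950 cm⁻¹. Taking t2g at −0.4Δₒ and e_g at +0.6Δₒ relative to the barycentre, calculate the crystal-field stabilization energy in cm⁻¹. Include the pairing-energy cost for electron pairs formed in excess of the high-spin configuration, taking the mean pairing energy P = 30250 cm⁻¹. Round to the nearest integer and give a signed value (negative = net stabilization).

-3400

Ligand charges: 2×(-1) from CN⁻ and 4×(+0) from CO sum to -2; with overall charge +0, Mn is +2.
Group 7 minus oxidation state +2 gives a d⁵ configuration for Mn²⁺.
Configuration: t2g^5 e_g^0.
The orbital stabilization is -2.0Δₒ = -2.0 × 31950 = -63900 cm⁻¹.
High-spin d⁵ would be t2g^3 e_g^2 with 0 pairs; low-spin has 2, so 2 excess pairs cost +2P = +60500 cm⁻¹.
Net CFSE = -63900 + 60500 = -3400 cm⁻¹.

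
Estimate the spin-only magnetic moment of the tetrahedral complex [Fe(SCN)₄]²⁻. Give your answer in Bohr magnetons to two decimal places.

Each SCN⁻ contributes -1; 4 × (-1) = -4. With overall charge -2, Fe is in the +2 oxidation state.
Fe²⁺: group 8, so d-count = 8 − 2 = 6.
Tetrahedral splitting is small, so the complex is high-spin.
Configuration: e³ t₂³ → 4 unpaired electrons.
μ(spin-only) = √[4(4+2)] = √24 ≈ 4.90 Bohr magnetons.

4.90 Bohr magnetons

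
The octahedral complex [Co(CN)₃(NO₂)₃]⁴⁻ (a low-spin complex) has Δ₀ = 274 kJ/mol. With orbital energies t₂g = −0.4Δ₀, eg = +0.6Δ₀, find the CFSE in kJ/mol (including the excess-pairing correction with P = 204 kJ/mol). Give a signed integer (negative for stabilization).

-289

Ligand charges: 3×(-1) from CN⁻ and 3×(-1) from NO₂⁻ sum to -6; with overall charge -4, Co is +2.
Co²⁺: group 9, so d-count = 9 − 2 = 7.
Configuration: t₂g⁶ eg¹.
Orbital CFSE = 6(-0.4) + 1(0.6) = -1.8Δ₀ = -1.8 × 274 = -493 kJ/mol.
Relative to high-spin t₂g⁵ eg² (2 paired), the low-spin configuration has 1 additional pair, contributing +1 × 204 = +204 kJ/mol.
Overall CFSE = -493 + 204 = -289 kJ/mol.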